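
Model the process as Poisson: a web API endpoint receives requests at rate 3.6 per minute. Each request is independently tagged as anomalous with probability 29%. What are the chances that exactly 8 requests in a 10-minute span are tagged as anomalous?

Thinning: the requests that are tagged as anomalous themselves form a Poisson process with rate 0.29 × 3.6 = 1.044 per minute.
Over the interval, μ = 1.044 × 10 = 10.44 (a 10-minute span = 10 minutes).
P(N = 8) = e^(−10.44) · 10.44^8/8! ≈ 0.1023.

0.1023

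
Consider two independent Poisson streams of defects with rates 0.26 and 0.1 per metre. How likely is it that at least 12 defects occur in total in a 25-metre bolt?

Independent Poisson processes superpose: combined rate λ = 0.26 + 0.1 = 0.36 per metre.
Over the interval, μ = 0.36 × 25 = 9 (a 25-metre bolt = 25 metres).
P(N ≥ 12) = 1 − P(N ≤ 11) ≈ 0.1970.

0.1970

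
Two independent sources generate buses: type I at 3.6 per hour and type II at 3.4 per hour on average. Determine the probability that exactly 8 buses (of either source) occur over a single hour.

Independent Poisson processes superpose: combined rate λ = 3.6 + 3.4 = 7 per hour.
So μ = 7.
P(N = 8) = e^(−7) · 7^8/8! ≈ 0.1304.

0.1304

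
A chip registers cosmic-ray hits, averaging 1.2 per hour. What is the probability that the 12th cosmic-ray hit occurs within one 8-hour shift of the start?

Over the interval, μ = 1.2 × 8 = 9.6 (an 8-hour shift = 8 hours).
The 12th arrival falls in the interval iff at least 12 events occur there: P(S_12 ≤ t) = P(N ≥ 12) = 1 − P(N ≤ 11) ≈ 0.2588.

0.2588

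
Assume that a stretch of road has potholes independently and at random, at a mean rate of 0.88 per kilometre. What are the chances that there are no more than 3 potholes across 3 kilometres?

Over the interval, μ = 0.88 × 3 = 2.64 (3 kilometres).
P(N ≤ 3) = Σ_{j=0}^{3} e^(−μ) μ^j/j! ≈ 0.7273.

0.7273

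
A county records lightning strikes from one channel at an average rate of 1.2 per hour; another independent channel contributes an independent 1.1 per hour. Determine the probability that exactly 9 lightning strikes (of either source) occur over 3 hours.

0.0985

Independent Poisson processes superpose: combined rate λ = 1.2 + 1.1 = 2.3 per hour.
Over the interval, μ = 2.3 × 3 = 6.9 (3 hours).
P(N = 9) = e^(−6.9) · 6.9^9/9! ≈ 0.0985.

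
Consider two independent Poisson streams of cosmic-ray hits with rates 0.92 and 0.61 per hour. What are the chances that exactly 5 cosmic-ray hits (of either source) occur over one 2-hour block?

0.1048

Independent Poisson processes superpose: combined rate λ = 0.92 + 0.61 = 1.53 per hour.
Over the interval, μ = 1.53 × 2 = 3.06 (a 2-hour block = 2 hours).
P(N = 5) = e^(−3.06) · 3.06^5/5! ≈ 0.1048.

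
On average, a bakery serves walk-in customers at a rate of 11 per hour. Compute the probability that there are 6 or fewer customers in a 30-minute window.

0.6860

Over the interval, μ = 11 × 0.5 = 5.5 (a 30-minute window = 0.5 hours).
P(N ≤ 6) = Σ_{j=0}^{6} e^(−μ) μ^j/j! ≈ 0.6860.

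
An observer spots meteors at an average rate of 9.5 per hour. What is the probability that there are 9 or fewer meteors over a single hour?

With mean μ = 9.5 per hour,
P(N ≤ 9) = Σ_{j=0}^{9} e^(−μ) μ^j/j! ≈ 0.5218.

0.5218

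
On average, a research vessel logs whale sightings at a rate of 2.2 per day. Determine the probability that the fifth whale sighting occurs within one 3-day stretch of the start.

0.7873

Over the interval, μ = 2.2 × 3 = 6.6 (a 3-day stretch = 3 days).
The fifth arrival falls in the interval iff at least 5 events occur there: P(S_5 ≤ t) = P(N ≥ 5) = 1 − P(N ≤ 4) ≈ 0.7873.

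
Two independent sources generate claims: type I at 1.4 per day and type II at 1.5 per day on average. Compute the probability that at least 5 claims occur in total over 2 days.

0.6873

Independent Poisson processes superpose: combined rate λ = 1.4 + 1.5 = 2.9 per day.
Over the interval, μ = 2.9 × 2 = 5.8 (2 days).
P(N ≥ 5) = 1 − P(N ≤ 4) ≈ 0.6873.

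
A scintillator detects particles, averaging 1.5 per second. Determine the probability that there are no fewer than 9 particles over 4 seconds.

Over the interval, μ = 1.5 × 4 = 6 (4 seconds).
P(N ≥ 9) = 1 − P(N ≤ 8) = 1 − Σ_{j=0}^{8} e^(−μ) μ^j/j! ≈ 0.1528.

0.1528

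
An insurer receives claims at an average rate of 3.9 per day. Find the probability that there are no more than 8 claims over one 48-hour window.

0.6204

Over the interval, μ = 3.9 × 2 = 7.8 (a 48-hour window = 2 days).
P(N ≤ 8) = Σ_{j=0}^{8} e^(−μ) μ^j/j! ≈ 0.6204.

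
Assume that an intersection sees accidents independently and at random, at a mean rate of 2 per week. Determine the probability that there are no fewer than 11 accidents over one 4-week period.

Over the interval, μ = 2 × 4 = 8 (a 4-week period = 4 weeks).
P(N ≥ 11) = 1 − P(N ≤ 10) = 1 − Σ_{j=0}^{10} e^(−μ) μ^j/j! ≈ 0.1841.

0.1841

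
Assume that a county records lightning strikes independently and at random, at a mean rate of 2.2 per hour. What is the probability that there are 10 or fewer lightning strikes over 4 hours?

Over the interval, μ = 2.2 × 4 = 8.8 (4 hours).
P(N ≤ 10) = Σ_{j=0}^{10} e^(−μ) μ^j/j! ≈ 0.7294.

0.7294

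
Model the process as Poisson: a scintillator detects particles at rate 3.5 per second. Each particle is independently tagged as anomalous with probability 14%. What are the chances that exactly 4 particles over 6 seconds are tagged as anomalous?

Thinning: the particles that are tagged as anomalous themselves form a Poisson process with rate 0.14 × 3.5 = 0.49 per second.
Over the interval, μ = 0.49 × 6 = 2.94 (6 seconds).
P(N = 4) = e^(−2.94) · 2.94^4/4! ≈ 0.1646.

0.1646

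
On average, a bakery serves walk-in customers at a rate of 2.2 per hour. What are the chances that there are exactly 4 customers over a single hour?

0.1082

With mean μ = 2.2 per hour,
P(N = 4) = e^(−μ) μ^4/4! = e^(−2.2) · 2.2^4/24 ≈ 0.1082.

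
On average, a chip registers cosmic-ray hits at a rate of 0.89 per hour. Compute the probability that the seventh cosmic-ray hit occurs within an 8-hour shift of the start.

0.5680

Over the interval, μ = 0.89 × 8 = 7.12 (an 8-hour shift = 8 hours).
The seventh arrival falls in the interval iff at least 7 events occur there: P(S_7 ≤ t) = P(N ≥ 7) = 1 − P(N ≤ 6) ≈ 0.5680.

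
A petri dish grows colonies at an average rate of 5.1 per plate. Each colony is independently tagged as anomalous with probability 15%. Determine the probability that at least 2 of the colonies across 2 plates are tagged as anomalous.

Thinning: the colonies that are tagged as anomalous themselves form a Poisson process with rate 0.15 × 5.1 = 0.765 per plate.
Over the interval, μ = 0.765 × 2 = 1.53 (2 plates).
P(N ≥ 2) = 1 − P(N ≤ 1) ≈ 0.4522.

0.4522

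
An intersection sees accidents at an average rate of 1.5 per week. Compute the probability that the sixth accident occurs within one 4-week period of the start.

0.5543

Over the interval, μ = 1.5 × 4 = 6 (a 4-week period = 4 weeks).
The sixth arrival falls in the interval iff at least 6 events occur there: P(S_6 ≤ t) = P(N ≥ 6) = 1 − P(N ≤ 5) ≈ 0.5543.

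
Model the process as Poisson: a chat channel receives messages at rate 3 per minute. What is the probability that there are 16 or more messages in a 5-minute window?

Over the interval, μ = 3 × 5 = 15 (a 5-minute window = 5 minutes).
P(N ≥ 16) = 1 − P(N ≤ 15) = 1 − Σ_{j=0}^{15} e^(−μ) μ^j/j! ≈ 0.4319.

0.4319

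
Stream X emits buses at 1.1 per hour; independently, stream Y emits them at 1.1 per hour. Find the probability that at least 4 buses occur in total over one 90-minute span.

0.4197

Independent Poisson processes superpose: combined rate λ = 1.1 + 1.1 = 2.2 per hour.
Over the interval, μ = 2.2 × 1.5 = 3.3 (a 90-minute span = 1.5 hours).
P(N ≥ 4) = 1 − P(N ≤ 3) ≈ 0.4197.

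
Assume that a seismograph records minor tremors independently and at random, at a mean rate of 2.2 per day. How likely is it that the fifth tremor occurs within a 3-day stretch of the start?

Over the interval, μ = 2.2 × 3 = 6.6 (a 3-day stretch = 3 days).
The fifth arrival falls in the interval iff at least 5 events occur there: P(S_5 ≤ t) = P(N ≥ 5) = 1 − P(N ≤ 4) ≈ 0.7873.

0.7873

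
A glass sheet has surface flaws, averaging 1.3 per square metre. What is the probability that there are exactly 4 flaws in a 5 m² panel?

Over the interval, μ = 1.3 × 5 = 6.5 (a 5 m² panel = 5 square metres).
P(N = 4) = e^(−μ) μ^4/4! = e^(−6.5) · 6.5^4/24 ≈ 0.1118.

0.1118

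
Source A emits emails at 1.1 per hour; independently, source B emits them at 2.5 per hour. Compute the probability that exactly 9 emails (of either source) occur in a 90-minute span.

0.0486

Independent Poisson processes superpose: combined rate λ = 1.1 + 2.5 = 3.6 per hour.
Over the interval, μ = 3.6 × 1.5 = 5.4 (a 90-minute span = 1.5 hours).
P(N = 9) = e^(−5.4) · 5.4^9/9! ≈ 0.0486.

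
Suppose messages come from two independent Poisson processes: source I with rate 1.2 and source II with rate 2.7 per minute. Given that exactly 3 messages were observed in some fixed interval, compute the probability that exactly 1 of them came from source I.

Given the total, each event is independently from source I with probability p = λ_I/(λ_I+λ_II) = 1.2/3.9 ≈ 0.3077.
So K ~ Binomial(3, 1.2/3.9): P(K = 1) = C(3,1) · (1.2/3.9)^1 · (2.7/3.9)^2 ≈ 0.4424.

0.4424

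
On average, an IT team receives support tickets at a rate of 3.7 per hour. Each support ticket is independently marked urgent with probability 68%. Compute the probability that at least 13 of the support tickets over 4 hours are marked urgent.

0.2145

Thinning: the support tickets that are marked urgent themselves form a Poisson process with rate 0.68 × 3.7 = 2.516 per hour.
Over the interval, μ = 2.516 × 4 = 10.064 (4 hours).
P(N ≥ 13) = 1 − P(N ≤ 12) ≈ 0.2145.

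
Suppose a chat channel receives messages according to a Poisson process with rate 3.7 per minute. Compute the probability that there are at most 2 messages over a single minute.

With mean μ = 3.7 per minute,
P(N ≤ 2) = Σ_{j=0}^{2} e^(−μ) μ^j/j! ≈ 0.2854.

0.2854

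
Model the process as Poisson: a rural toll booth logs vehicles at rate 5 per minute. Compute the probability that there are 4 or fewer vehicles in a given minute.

0.4405

With mean μ = 5 per minute,
P(N ≤ 4) = Σ_{j=0}^{4} e^(−μ) μ^j/j! ≈ 0.4405.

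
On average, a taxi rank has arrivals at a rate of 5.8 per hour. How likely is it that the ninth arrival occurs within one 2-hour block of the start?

Over the interval, μ = 5.8 × 2 = 11.6 (a 2-hour block = 2 hours).
The ninth arrival falls in the interval iff at least 9 events occur there: P(S_9 ≤ t) = P(N ≥ 9) = 1 − P(N ≤ 8) ≈ 0.8170.

0.8170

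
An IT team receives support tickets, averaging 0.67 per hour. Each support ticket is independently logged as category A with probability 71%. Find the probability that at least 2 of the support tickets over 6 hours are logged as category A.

0.7780

Thinning: the support tickets that are logged as category A themselves form a Poisson process with rate 0.71 × 0.67 = 0.4757 per hour.
Over the interval, μ = 0.4757 × 6 = 2.8542 (6 hours).
P(N ≥ 2) = 1 − P(N ≤ 1) ≈ 0.7780.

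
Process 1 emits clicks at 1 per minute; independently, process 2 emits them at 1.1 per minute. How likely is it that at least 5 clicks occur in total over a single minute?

Independent Poisson processes superpose: combined rate λ = 1 + 1.1 = 2.1 per minute.
So μ = 2.1.
P(N ≥ 5) = 1 − P(N ≤ 4) ≈ 0.0621.

0.0621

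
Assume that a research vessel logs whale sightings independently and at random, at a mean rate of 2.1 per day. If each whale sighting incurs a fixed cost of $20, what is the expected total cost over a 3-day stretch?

E[N] = 2.1 × 3 = 6.3 (a 3-day stretch = 3 days); E[cost] = 6.3 × $20 = $126.

$126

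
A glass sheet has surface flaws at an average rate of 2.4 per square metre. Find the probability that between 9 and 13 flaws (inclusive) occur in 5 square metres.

0.5265

Over the interval, μ = 2.4 × 5 = 12 (5 square metres).
P(9 ≤ N ≤ 13) = Σ_{j=9}^{13} e^(−12) · 12^j/j! ≈ 0.5265.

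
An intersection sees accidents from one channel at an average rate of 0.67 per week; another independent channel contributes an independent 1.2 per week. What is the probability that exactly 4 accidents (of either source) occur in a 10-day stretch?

0.1467

Independent Poisson processes superpose: combined rate λ = 0.67 + 1.2 = 1.87 per week.
Over the interval, μ = 1.87 × 10/7 ≈ 2.67143 (a 10-day stretch = 10/7 weeks).
P(N = 4) = e^(−2.67143) · 2.67143^4/4! ≈ 0.1467.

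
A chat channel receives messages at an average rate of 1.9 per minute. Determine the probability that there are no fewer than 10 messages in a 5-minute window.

Over the interval, μ = 1.9 × 5 = 9.5 (a 5-minute window = 5 minutes).
P(N ≥ 10) = 1 − P(N ≤ 9) = 1 − Σ_{j=0}^{9} e^(−μ) μ^j/j! ≈ 0.4782.

0.4782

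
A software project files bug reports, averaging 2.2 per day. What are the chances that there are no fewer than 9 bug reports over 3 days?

Over the interval, μ = 2.2 × 3 = 6.6 (3 days).
P(N ≥ 9) = 1 − P(N ≤ 8) = 1 − Σ_{j=0}^{8} e^(−μ) μ^j/j! ≈ 0.2204.

0.2204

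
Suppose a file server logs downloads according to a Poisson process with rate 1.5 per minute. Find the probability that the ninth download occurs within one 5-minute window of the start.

0.3380

Over the interval, μ = 1.5 × 5 = 7.5 (a 5-minute window = 5 minutes).
The ninth arrival falls in the interval iff at least 9 events occur there: P(S_9 ≤ t) = P(N ≥ 9) = 1 − P(N ≤ 8) ≈ 0.3380.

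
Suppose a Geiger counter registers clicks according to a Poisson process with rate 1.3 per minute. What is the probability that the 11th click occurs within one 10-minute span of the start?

Over the interval, μ = 1.3 × 10 = 13 (a 10-minute span = 10 minutes).
The 11th arrival falls in the interval iff at least 11 events occur there: P(S_11 ≤ t) = P(N ≥ 11) = 1 − P(N ≤ 10) ≈ 0.7483.

0.7483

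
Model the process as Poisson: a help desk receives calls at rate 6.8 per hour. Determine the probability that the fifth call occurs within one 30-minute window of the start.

0.2558

Over the interval, μ = 6.8 × 0.5 = 3.4 (a 30-minute window = 0.5 hours).
The fifth arrival falls in the interval iff at least 5 events occur there: P(S_5 ≤ t) = P(N ≥ 5) = 1 − P(N ≤ 4) ≈ 0.2558.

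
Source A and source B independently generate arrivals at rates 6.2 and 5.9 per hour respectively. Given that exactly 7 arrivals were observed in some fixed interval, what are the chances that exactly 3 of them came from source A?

0.2662

Given the total, each event is independently from source A with probability p = λ_A/(λ_A+λ_B) = 6.2/12.1 ≈ 0.5124.
So K ~ Binomial(7, 6.2/12.1): P(K = 3) = C(7,3) · (6.2/12.1)^3 · (5.9/12.1)^4 ≈ 0.2662.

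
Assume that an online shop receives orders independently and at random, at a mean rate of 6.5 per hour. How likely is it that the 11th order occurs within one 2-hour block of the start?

Over the interval, μ = 6.5 × 2 = 13 (a 2-hour block = 2 hours).
The 11th arrival falls in the interval iff at least 11 events occur there: P(S_11 ≤ t) = P(N ≥ 11) = 1 − P(N ≤ 10) ≈ 0.7483.

0.7483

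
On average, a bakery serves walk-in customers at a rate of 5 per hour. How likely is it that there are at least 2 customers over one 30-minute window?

Over the interval, μ = 5 × 0.5 = 2.5 (a 30-minute window = 0.5 hours).
P(N ≥ 2) = 1 − P(N ≤ 1) = 1 − Σ_{j=0}^{1} e^(−μ) μ^j/j! ≈ 0.7127.

0.7127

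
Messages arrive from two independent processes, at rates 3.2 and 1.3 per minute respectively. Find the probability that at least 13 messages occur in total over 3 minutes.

Independent Poisson processes superpose: combined rate λ = 3.2 + 1.3 = 4.5 per minute.
Over the interval, μ = 4.5 × 3 = 13.5 (3 minutes).
P(N ≥ 13) = 1 − P(N ≤ 12) ≈ 0.5907.

0.5907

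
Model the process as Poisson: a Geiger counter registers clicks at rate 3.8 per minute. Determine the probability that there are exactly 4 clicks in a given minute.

0.1944

With mean μ = 3.8 per minute,
P(N = 4) = e^(−μ) μ^4/4! = e^(−3.8) · 3.8^4/24 ≈ 0.1944.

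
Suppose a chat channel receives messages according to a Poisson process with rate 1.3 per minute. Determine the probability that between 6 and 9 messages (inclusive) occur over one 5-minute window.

Over the interval, μ = 1.3 × 5 = 6.5 (a 5-minute window = 5 minutes).
P(6 ≤ N ≤ 9) = Σ_{j=6}^{9} e^(−6.5) · 6.5^j/j! ≈ 0.5083.

0.5083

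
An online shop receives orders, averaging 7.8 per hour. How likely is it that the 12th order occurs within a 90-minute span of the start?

0.5037

Over the interval, μ = 7.8 × 1.5 = 11.7 (a 90-minute span = 1.5 hours).
The 12th arrival falls in the interval iff at least 12 events occur there: P(S_12 ≤ t) = P(N ≥ 12) = 1 − P(N ≤ 11) ≈ 0.5037.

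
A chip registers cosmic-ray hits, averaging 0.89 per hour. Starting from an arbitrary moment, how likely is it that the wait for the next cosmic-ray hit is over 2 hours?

0.1686

The wait for the next event is exponential with rate λ = 0.89 per hour.
P(T > 2) = e^(−λt) = e^(−0.89 × 2) = e^(−1.78) ≈ 0.1686.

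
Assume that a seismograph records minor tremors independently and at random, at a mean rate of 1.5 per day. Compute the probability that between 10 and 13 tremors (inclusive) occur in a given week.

0.4282

Over the interval, μ = 1.5 × 7 = 10.5 (a week = 7 days).
P(10 ≤ N ≤ 13) = Σ_{j=10}^{13} e^(−10.5) · 10.5^j/j! ≈ 0.4282.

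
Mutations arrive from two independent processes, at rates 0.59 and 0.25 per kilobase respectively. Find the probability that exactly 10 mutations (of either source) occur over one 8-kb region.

0.0624

Independent Poisson processes superpose: combined rate λ = 0.59 + 0.25 = 0.84 per kilobase.
Over the interval, μ = 0.84 × 8 = 6.72 (an 8-kb region = 8 kilobases).
P(N = 10) = e^(−6.72) · 6.72^10/10! ≈ 0.0624.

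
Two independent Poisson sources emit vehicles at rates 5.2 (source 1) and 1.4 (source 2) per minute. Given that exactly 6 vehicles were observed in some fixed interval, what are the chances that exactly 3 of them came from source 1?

Given the total, each event is independently from source 1 with probability p = λ_1/(λ_1+λ_2) = 5.2/6.6 ≈ 0.7879.
So K ~ Binomial(6, 5.2/6.6): P(K = 3) = C(6,3) · (5.2/6.6)^3 · (1.4/6.6)^3 ≈ 0.0934.

0.0934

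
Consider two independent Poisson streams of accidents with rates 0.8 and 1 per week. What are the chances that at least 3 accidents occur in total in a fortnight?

0.6973

Independent Poisson processes superpose: combined rate λ = 0.8 + 1 = 1.8 per week.
Over the interval, μ = 1.8 × 2 = 3.6 (a fortnight = 2 weeks).
P(N ≥ 3) = 1 − P(N ≤ 2) ≈ 0.6973.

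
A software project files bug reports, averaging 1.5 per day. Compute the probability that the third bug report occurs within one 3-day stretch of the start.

0.8264

Over the interval, μ = 1.5 × 3 = 4.5 (a 3-day stretch = 3 days).
The third arrival falls in the interval iff at least 3 events occur there: P(S_3 ≤ t) = P(N ≥ 3) = 1 − P(N ≤ 2) ≈ 0.8264.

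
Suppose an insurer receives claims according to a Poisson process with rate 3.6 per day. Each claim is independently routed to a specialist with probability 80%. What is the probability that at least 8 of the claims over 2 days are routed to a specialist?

0.2237

Thinning: the claims that are routed to a specialist themselves form a Poisson process with rate 0.8 × 3.6 = 2.88 per day.
Over the interval, μ = 2.88 × 2 = 5.76 (2 days).
P(N ≥ 8) = 1 − P(N ≤ 7) ≈ 0.2237.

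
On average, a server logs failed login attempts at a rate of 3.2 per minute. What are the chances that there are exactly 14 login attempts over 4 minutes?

0.1004

Over the interval, μ = 3.2 × 4 = 12.8 (4 minutes).
P(N = 14) = e^(−μ) μ^14/14! = e^(−12.8) · 12.8^14/87178291200 ≈ 0.1004.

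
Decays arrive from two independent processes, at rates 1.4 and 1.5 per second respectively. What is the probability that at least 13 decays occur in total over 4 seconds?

0.3784

Independent Poisson processes superpose: combined rate λ = 1.4 + 1.5 = 2.9 per second.
Over the interval, μ = 2.9 × 4 = 11.6 (4 seconds).
P(N ≥ 13) = 1 − P(N ≤ 12) ≈ 0.3784.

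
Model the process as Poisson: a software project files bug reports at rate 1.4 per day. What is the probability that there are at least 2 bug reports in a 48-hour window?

0.7689

Over the interval, μ = 1.4 × 2 = 2.8 (a 48-hour window = 2 days).
P(N ≥ 2) = 1 − P(N ≤ 1) = 1 − Σ_{j=0}^{1} e^(−μ) μ^j/j! ≈ 0.7689.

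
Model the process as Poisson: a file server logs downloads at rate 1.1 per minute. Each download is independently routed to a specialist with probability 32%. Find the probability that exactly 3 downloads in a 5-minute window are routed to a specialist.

Thinning: the downloads that are routed to a specialist themselves form a Poisson process with rate 0.32 × 1.1 = 0.352 per minute.
Over the interval, μ = 0.352 × 5 = 1.76 (a 5-minute window = 5 minutes).
P(N = 3) = e^(−1.76) · 1.76^3/3! ≈ 0.1563.

0.1563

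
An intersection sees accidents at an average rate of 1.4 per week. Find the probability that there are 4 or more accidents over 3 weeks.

0.6046

Over the interval, μ = 1.4 × 3 = 4.2 (3 weeks).
P(N ≥ 4) = 1 − P(N ≤ 3) = 1 − Σ_{j=0}^{3} e^(−μ) μ^j/j! ≈ 0.6046.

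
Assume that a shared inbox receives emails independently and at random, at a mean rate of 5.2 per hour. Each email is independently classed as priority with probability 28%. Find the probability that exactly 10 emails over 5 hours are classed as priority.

Thinning: the emails that are classed as priority themselves form a Poisson process with rate 0.28 × 5.2 = 1.456 per hour.
Over the interval, μ = 1.456 × 5 = 7.28 (5 hours).
P(N = 10) = e^(−7.28) · 7.28^10/10! ≈ 0.0794.

0.0794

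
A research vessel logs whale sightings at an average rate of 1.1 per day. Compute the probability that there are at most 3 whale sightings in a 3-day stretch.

Over the interval, μ = 1.1 × 3 = 3.3 (a 3-day stretch = 3 days).
P(N ≤ 3) = Σ_{j=0}^{3} e^(−μ) μ^j/j! ≈ 0.5803.

0.5803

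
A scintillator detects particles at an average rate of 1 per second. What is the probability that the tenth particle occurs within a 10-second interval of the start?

Over the interval, μ = 1 × 10 = 10 (a 10-second interval = 10 seconds).
The tenth arrival falls in the interval iff at least 10 events occur there: P(S_10 ≤ t) = P(N ≥ 10) = 1 − P(N ≤ 9) ≈ 0.5421.

0.5421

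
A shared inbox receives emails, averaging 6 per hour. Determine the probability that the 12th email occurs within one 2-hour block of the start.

0.5384

Over the interval, μ = 6 × 2 = 12 (a 2-hour block = 2 hours).
The 12th arrival falls in the interval iff at least 12 events occur there: P(S_12 ≤ t) = P(N ≥ 12) = 1 − P(N ≤ 11) ≈ 0.5384.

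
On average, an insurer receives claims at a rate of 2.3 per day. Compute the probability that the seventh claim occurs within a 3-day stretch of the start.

Over the interval, μ = 2.3 × 3 = 6.9 (a 3-day stretch = 3 days).
The seventh arrival falls in the interval iff at least 7 events occur there: P(S_7 ≤ t) = P(N ≥ 7) = 1 − P(N ≤ 6) ≈ 0.5353.

0.5353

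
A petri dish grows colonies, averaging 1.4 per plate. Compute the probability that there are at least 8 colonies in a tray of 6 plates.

0.6013

Over the interval, μ = 1.4 × 6 = 8.4 (a tray of 6 plates = 6 plates).
P(N ≥ 8) = 1 − P(N ≤ 7) = 1 − Σ_{j=0}^{7} e^(−μ) μ^j/j! ≈ 0.6013.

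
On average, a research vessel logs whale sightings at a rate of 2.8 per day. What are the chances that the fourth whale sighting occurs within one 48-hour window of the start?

0.8094

Over the interval, μ = 2.8 × 2 = 5.6 (a 48-hour window = 2 days).
The fourth arrival falls in the interval iff at least 4 events occur there: P(S_4 ≤ t) = P(N ≥ 4) = 1 − P(N ≤ 3) ≈ 0.8094.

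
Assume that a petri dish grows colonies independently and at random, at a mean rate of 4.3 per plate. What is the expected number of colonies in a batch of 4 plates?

17.2

E[N] = λt = 4.3 × 4 = 17.2 (a batch of 4 plates = 4 plates).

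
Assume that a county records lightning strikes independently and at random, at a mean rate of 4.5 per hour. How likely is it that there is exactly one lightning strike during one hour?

0.0500

With mean μ = 4.5 per hour,
P(N = 1) = e^(−μ) μ^1/1! = e^(−4.5) · 4.5^1/1 ≈ 0.0500.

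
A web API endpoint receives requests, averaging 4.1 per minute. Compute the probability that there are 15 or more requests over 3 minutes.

0.2558

Over the interval, μ = 4.1 × 3 = 12.3 (3 minutes).
P(N ≥ 15) = 1 − P(N ≤ 14) = 1 − Σ_{j=0}^{14} e^(−μ) μ^j/j! ≈ 0.2558.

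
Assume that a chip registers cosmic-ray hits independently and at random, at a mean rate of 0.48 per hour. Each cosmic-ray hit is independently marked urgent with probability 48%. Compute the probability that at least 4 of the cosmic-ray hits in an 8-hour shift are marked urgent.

Thinning: the cosmic-ray hits that are marked urgent themselves form a Poisson process with rate 0.48 × 0.48 = 0.2304 per hour.
Over the interval, μ = 0.2304 × 8 = 1.8432 (an 8-hour shift = 8 hours).
P(N ≥ 4) = 1 − P(N ≤ 3) ≈ 0.1157.

0.1157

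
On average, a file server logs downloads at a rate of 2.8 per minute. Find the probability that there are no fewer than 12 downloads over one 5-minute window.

0.7400

Over the interval, μ = 2.8 × 5 = 14 (a 5-minute window = 5 minutes).
P(N ≥ 12) = 1 − P(N ≤ 11) = 1 − Σ_{j=0}^{11} e^(−μ) μ^j/j! ≈ 0.7400.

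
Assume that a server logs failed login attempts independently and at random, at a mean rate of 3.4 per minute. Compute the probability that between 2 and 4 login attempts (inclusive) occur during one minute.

With mean μ = 3.4 per minute,
P(2 ≤ N ≤ 4) = Σ_{j=2}^{4} e^(−3.4) · 3.4^j/j! ≈ 0.5973.

0.5973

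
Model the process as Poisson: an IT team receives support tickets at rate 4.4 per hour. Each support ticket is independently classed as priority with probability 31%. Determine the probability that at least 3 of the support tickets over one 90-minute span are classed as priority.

Thinning: the support tickets that are classed as priority themselves form a Poisson process with rate 0.31 × 4.4 = 1.364 per hour.
Over the interval, μ = 1.364 × 1.5 = 2.046 (a 90-minute span = 1.5 hours).
P(N ≥ 3) = 1 − P(N ≤ 2) ≈ 0.3358.

0.3358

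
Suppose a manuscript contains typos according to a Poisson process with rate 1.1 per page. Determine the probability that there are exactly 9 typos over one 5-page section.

0.0519

Over the interval, μ = 1.1 × 5 = 5.5 (a 5-page section = 5 pages).
P(N = 9) = e^(−μ) μ^9/9! = e^(−5.5) · 5.5^9/362880 ≈ 0.0519.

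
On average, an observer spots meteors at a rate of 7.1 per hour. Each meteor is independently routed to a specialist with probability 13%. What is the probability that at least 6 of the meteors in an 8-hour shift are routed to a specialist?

Thinning: the meteors that are routed to a specialist themselves form a Poisson process with rate 0.13 × 7.1 = 0.923 per hour.
Over the interval, μ = 0.923 × 8 = 7.384 (an 8-hour shift = 8 hours).
P(N ≥ 6) = 1 − P(N ≤ 5) ≈ 0.7456.

0.7456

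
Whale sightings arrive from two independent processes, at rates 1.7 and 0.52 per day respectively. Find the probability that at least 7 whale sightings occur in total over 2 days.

Independent Poisson processes superpose: combined rate λ = 1.7 + 0.52 = 2.22 per day.
Over the interval, μ = 2.22 × 2 = 4.44 (2 days).
P(N ≥ 7) = 1 − P(N ≤ 6) ≈ 0.1613.

0.1613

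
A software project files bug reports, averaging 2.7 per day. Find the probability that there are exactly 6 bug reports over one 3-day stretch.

Over the interval, μ = 2.7 × 3 = 8.1 (a 3-day stretch = 3 days).
P(N = 6) = e^(−μ) μ^6/6! = e^(−8.1) · 8.1^6/720 ≈ 0.1191.

0.1191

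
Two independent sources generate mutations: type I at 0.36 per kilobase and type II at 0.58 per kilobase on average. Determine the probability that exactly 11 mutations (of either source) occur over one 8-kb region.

0.0591

Independent Poisson processes superpose: combined rate λ = 0.36 + 0.58 = 0.94 per kilobase.
Over the interval, μ = 0.94 × 8 = 7.52 (an 8-kb region = 8 kilobases).
P(N = 11) = e^(−7.52) · 7.52^11/11! ≈ 0.0591.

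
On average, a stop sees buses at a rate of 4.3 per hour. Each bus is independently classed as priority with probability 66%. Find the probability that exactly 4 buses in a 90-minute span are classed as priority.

Thinning: the buses that are classed as priority themselves form a Poisson process with rate 0.66 × 4.3 = 2.838 per hour.
Over the interval, μ = 2.838 × 1.5 = 4.257 (a 90-minute span = 1.5 hours).
P(N = 4) = e^(−4.257) · 4.257^4/4! ≈ 0.1938.

0.1938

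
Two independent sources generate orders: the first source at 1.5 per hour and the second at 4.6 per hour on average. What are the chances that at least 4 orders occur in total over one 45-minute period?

0.6702

Independent Poisson processes superpose: combined rate λ = 1.5 + 4.6 = 6.1 per hour.
Over the interval, μ = 6.1 × 0.75 = 4.575 (a 45-minute period = 0.75 hours).
P(N ≥ 4) = 1 − P(N ≤ 3) ≈ 0.6702.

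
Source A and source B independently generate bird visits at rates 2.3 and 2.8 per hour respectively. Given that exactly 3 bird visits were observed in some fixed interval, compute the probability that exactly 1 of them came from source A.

Given the total, each event is independently from source A with probability p = λ_A/(λ_A+λ_B) = 2.3/5.1 ≈ 0.4510.
So K ~ Binomial(3, 2.3/5.1): P(K = 1) = C(3,1) · (2.3/5.1)^1 · (2.8/5.1)^2 ≈ 0.4078.

0.4078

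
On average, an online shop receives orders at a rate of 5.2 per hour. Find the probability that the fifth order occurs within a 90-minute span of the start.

0.8883

Over the interval, μ = 5.2 × 1.5 = 7.8 (a 90-minute span = 1.5 hours).
The fifth arrival falls in the interval iff at least 5 events occur there: P(S_5 ≤ t) = P(N ≥ 5) = 1 − P(N ≤ 4) ≈ 0.8883.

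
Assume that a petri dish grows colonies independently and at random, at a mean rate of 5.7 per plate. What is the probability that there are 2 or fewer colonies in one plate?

0.0768

With mean μ = 5.7 per plate,
P(N ≤ 2) = Σ_{j=0}^{2} e^(−μ) μ^j/j! ≈ 0.0768.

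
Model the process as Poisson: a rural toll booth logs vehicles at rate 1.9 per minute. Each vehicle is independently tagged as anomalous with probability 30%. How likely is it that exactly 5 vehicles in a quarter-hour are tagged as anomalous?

0.0737

Thinning: the vehicles that are tagged as anomalous themselves form a Poisson process with rate 0.3 × 1.9 = 0.57 per minute.
Over the interval, μ = 0.57 × 15 = 8.55 (a quarter-hour = 15 minutes).
P(N = 5) = e^(−8.55) · 8.55^5/5! ≈ 0.0737.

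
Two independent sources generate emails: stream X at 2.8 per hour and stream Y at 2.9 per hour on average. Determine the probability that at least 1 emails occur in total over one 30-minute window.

0.9422

Independent Poisson processes superpose: combined rate λ = 2.8 + 2.9 = 5.7 per hour.
Over the interval, μ = 5.7 × 0.5 = 2.85 (a 30-minute window = 0.5 hours).
P(N ≥ 1) = 1 − P(N ≤ 0) ≈ 0.9422.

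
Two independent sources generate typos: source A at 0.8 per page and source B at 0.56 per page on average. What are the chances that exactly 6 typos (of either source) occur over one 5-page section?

Independent Poisson processes superpose: combined rate λ = 0.8 + 0.56 = 1.36 per page.
Over the interval, μ = 1.36 × 5 = 6.8 (a 5-page section = 5 pages).
P(N = 6) = e^(−6.8) · 6.8^6/6! ≈ 0.1529.

0.1529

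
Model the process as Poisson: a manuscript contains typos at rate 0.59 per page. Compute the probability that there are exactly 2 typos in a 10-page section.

0.0477

Over the interval, μ = 0.59 × 10 = 5.9 (a 10-page section = 10 pages).
P(N = 2) = e^(−μ) μ^2/2! = e^(−5.9) · 5.9^2/2 ≈ 0.0477.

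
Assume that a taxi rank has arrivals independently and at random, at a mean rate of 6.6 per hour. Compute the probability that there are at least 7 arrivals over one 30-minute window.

Over the interval, μ = 6.6 × 0.5 = 3.3 (a 30-minute window = 0.5 hours).
P(N ≥ 7) = 1 − P(N ≤ 6) = 1 − Σ_{j=0}^{6} e^(−μ) μ^j/j! ≈ 0.0510.

0.0510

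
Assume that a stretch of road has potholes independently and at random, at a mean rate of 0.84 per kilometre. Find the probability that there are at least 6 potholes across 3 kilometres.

0.0434

Over the interval, μ = 0.84 × 3 = 2.52 (3 kilometres).
P(N ≥ 6) = 1 − P(N ≤ 5) = 1 − Σ_{j=0}^{5} e^(−μ) μ^j/j! ≈ 0.0434.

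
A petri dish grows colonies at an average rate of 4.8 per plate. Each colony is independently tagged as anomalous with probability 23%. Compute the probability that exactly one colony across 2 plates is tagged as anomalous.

0.2427

Thinning: the colonies that are tagged as anomalous themselves form a Poisson process with rate 0.23 × 4.8 = 1.104 per plate.
Over the interval, μ = 1.104 × 2 = 2.208 (2 plates).
P(N = 1) = e^(−2.208) · 2.208^1/1! ≈ 0.2427.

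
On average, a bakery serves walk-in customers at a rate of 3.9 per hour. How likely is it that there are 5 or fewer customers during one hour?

With mean μ = 3.9 per hour,
P(N ≤ 5) = Σ_{j=0}^{5} e^(−μ) μ^j/j! ≈ 0.8006.

0.8006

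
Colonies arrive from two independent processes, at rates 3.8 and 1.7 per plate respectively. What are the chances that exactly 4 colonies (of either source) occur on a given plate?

0.1558

Independent Poisson processes superpose: combined rate λ = 3.8 + 1.7 = 5.5 per plate.
So μ = 5.5.
P(N = 4) = e^(−5.5) · 5.5^4/4! ≈ 0.1558.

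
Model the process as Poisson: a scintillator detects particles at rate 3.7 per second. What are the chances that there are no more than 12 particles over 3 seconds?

Over the interval, μ = 3.7 × 3 = 11.1 (3 seconds).
P(N ≤ 12) = Σ_{j=0}^{12} e^(−μ) μ^j/j! ≈ 0.6777.

0.6777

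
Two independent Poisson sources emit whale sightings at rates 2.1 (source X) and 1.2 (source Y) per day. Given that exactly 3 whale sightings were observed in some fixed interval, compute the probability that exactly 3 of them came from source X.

Given the total, each event is independently from source X with probability p = λ_X/(λ_X+λ_Y) = 2.1/3.3 ≈ 0.6364.
So K ~ Binomial(3, 2.1/3.3): P(K = 3) = C(3,3) · (2.1/3.3)^3 · (1.2/3.3)^0 ≈ 0.2577.

0.2577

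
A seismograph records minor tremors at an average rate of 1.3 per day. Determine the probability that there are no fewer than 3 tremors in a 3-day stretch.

Over the interval, μ = 1.3 × 3 = 3.9 (a 3-day stretch = 3 days).
P(N ≥ 3) = 1 − P(N ≤ 2) = 1 − Σ_{j=0}^{2} e^(−μ) μ^j/j! ≈ 0.7469.

0.7469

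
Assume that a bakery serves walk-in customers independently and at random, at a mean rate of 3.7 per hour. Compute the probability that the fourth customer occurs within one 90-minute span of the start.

Over the interval, μ = 3.7 × 1.5 = 5.55 (a 90-minute span = 1.5 hours).
The fourth arrival falls in the interval iff at least 4 events occur there: P(S_4 ≤ t) = P(N ≥ 4) = 1 − P(N ≤ 3) ≈ 0.8039.

0.8039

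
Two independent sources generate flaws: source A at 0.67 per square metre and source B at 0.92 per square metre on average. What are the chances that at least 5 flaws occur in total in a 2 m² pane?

Independent Poisson processes superpose: combined rate λ = 0.67 + 0.92 = 1.59 per square metre.
Over the interval, μ = 1.59 × 2 = 3.18 (a 2 m² pane = 2 square metres).
P(N ≥ 5) = 1 − P(N ≤ 4) ≈ 0.2158.

0.2158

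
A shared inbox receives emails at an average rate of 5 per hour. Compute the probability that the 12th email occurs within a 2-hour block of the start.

Over the interval, μ = 5 × 2 = 10 (a 2-hour block = 2 hours).
The 12th arrival falls in the interval iff at least 12 events occur there: P(S_12 ≤ t) = P(N ≥ 12) = 1 − P(N ≤ 11) ≈ 0.3032.

0.3032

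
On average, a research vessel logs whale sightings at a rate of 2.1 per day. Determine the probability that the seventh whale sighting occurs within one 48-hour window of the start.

0.1325

Over the interval, μ = 2.1 × 2 = 4.2 (a 48-hour window = 2 days).
The seventh arrival falls in the interval iff at least 7 events occur there: P(S_7 ≤ t) = P(N ≥ 7) = 1 − P(N ≤ 6) ≈ 0.1325.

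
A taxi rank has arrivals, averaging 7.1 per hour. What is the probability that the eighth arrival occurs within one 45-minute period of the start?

0.1694

Over the interval, μ = 7.1 × 0.75 = 5.325 (a 45-minute period = 0.75 hours).
The eighth arrival falls in the interval iff at least 8 events occur there: P(S_8 ≤ t) = P(N ≥ 8) = 1 − P(N ≤ 7) ≈ 0.1694.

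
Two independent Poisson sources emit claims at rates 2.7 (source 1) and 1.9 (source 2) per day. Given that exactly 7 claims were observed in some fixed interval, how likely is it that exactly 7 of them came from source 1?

0.0240

Given the total, each event is independently from source 1 with probability p = λ_1/(λ_1+λ_2) = 2.7/4.6 ≈ 0.5870.
So K ~ Binomial(7, 2.7/4.6): P(K = 7) = C(7,7) · (2.7/4.6)^7 · (1.9/4.6)^0 ≈ 0.0240.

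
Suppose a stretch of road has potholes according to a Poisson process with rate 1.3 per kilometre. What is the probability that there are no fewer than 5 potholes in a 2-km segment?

0.1226

Over the interval, μ = 1.3 × 2 = 2.6 (a 2-km segment = 2 kilometres).
P(N ≥ 5) = 1 − P(N ≤ 4) = 1 − Σ_{j=0}^{4} e^(−μ) μ^j/j! ≈ 0.1226.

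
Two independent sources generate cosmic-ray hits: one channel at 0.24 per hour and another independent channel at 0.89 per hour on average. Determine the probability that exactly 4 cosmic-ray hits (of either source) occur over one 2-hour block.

Independent Poisson processes superpose: combined rate λ = 0.24 + 0.89 = 1.13 per hour.
Over the interval, μ = 1.13 × 2 = 2.26 (a 2-hour block = 2 hours).
P(N = 4) = e^(−2.26) · 2.26^4/4! ≈ 0.1134.

0.1134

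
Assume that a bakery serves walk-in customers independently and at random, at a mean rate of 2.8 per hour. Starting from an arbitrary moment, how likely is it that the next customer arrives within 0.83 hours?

0.9021

Inter-arrival times are exponential with rate λ = 2.8 per hour.
P(T ≤ 0.83) = 1 − e^(−λt) = 1 − e^(−2.8 × 0.83) = 1 − e^(−2.324) ≈ 0.9021.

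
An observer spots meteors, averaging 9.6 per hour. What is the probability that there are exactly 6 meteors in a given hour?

With mean μ = 9.6 per hour,
P(N = 6) = e^(−μ) μ^6/6! = e^(−9.6) · 9.6^6/720 ≈ 0.0736.

0.0736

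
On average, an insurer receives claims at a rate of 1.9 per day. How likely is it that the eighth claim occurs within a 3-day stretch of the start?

Over the interval, μ = 1.9 × 3 = 5.7 (a 3-day stretch = 3 days).
The eighth arrival falls in the interval iff at least 8 events occur there: P(S_8 ≤ t) = P(N ≥ 8) = 1 − P(N ≤ 7) ≈ 0.2159.

0.2159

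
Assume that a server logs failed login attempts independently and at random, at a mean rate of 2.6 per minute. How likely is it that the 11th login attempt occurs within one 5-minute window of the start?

0.7483

Over the interval, μ = 2.6 × 5 = 13 (a 5-minute window = 5 minutes).
The 11th arrival falls in the interval iff at least 11 events occur there: P(S_11 ≤ t) = P(N ≥ 11) = 1 − P(N ≤ 10) ≈ 0.7483.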